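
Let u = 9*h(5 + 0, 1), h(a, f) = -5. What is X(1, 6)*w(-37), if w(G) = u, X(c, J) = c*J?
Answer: -270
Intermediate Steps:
u = -45 (u = 9*(-5) = -45)
X(c, J) = J*c
w(G) = -45
X(1, 6)*w(-37) = (6*1)*(-45) = 6*(-45) = -270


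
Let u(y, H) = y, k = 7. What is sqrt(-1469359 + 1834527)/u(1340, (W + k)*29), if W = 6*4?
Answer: sqrt(22823)/335 ≈ 0.45096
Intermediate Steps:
W = 24
sqrt(-1469359 + 1834527)/u(1340, (W + k)*29) = sqrt(-1469359 + 1834527)/1340 = sqrt(365168)*(1/1340) = (4*sqrt(22823))*(1/1340) = sqrt(22823)/335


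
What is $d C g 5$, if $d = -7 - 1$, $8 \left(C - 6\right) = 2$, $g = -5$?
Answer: $1250$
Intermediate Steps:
$C = \frac{25}{4}$ ($C = 6 + \frac{1}{8} \cdot 2 = 6 + \frac{1}{4} = \frac{25}{4} \approx 6.25$)
$d = -8$ ($d = -7 - 1 = -8$)
$d C g 5 = \left(-8\right) \frac{25}{4} \left(\left(-5\right) 5\right) = \left(-50\right) \left(-25\right) = 1250$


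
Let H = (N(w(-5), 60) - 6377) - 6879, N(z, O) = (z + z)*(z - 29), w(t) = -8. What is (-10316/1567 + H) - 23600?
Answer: -56836004/1567 ≈ -36271.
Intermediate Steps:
N(z, O) = 2*z*(-29 + z) (N(z, O) = (2*z)*(-29 + z) = 2*z*(-29 + z))
H = -12664 (H = (2*(-8)*(-29 - 8) - 6377) - 6879 = (2*(-8)*(-37) - 6377) - 6879 = (592 - 6377) - 6879 = -5785 - 6879 = -12664)
(-10316/1567 + H) - 23600 = (-10316/1567 - 12664) - 23600 = -19854804/1567 - 23600 = -56836004/1567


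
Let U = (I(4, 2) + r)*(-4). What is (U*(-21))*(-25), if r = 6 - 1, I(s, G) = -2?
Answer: -6300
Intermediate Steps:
r = 5
U = -12 (U = (-2 + 5)*(-4) = 3*(-4) = -12)
(U*(-21))*(-25) = -12*(-21)*(-25) = 252*(-25) = -6300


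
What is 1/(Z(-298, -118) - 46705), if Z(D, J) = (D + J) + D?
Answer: -1/47419 ≈ -2.1089e-5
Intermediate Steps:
Z(D, J) = J + 2*D
1/(Z(-298, -118) - 46705) = 1/((-118 + 2*(-298)) - 46705) = 1/((-118 - 596) - 46705) = 1/(-714 - 46705) = 1/(-47419) = -1/47419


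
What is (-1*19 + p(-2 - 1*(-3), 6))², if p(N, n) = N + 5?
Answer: 169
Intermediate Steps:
p(N, n) = 5 + N
(-1*19 + p(-2 - 1*(-3), 6))² = (-1*19 + (5 + (-2 - 1*(-3))))² = (-19 + (5 + (-2 + 3)))² = (-19 + (5 + 1))² = (-19 + 6)² = (-13)² = 169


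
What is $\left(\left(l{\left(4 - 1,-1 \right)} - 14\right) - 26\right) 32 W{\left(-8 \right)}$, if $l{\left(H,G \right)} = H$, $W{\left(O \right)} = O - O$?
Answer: $0$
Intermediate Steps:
$W{\left(O \right)} = 0$
$\left(\left(l{\left(4 - 1,-1 \right)} - 14\right) - 26\right) 32 W{\left(-8 \right)} = \left(\left(\left(4 - 1\right) - 14\right) - 26\right) 32 \cdot 0 = \left(\left(3 - 14\right) - 26\right) 32 \cdot 0 = \left(-11 - 26\right) 32 \cdot 0 = \left(-37\right) 32 \cdot 0 = \left(-1184\right) 0 = 0$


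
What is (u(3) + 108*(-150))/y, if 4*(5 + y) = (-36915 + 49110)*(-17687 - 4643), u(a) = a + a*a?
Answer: 32376/136157185 ≈ 0.00023778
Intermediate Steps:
u(a) = a + a²
y = -136157185/2 (y = -5 + ((-36915 + 49110)*(-17687 - 4643))/4 = -5 + (12195*(-22330))/4 = -5 + (¼)*(-272314350) = -5 - 136157175/2 = -136157185/2 ≈ -6.8079e+7)
(u(3) + 108*(-150))/y = (3*(1 + 3) + 108*(-150))/(-136157185/2) = (3*4 - 16200)*(-2/136157185) = (12 - 16200)*(-2/136157185) = -16188*(-2/136157185) = 32376/136157185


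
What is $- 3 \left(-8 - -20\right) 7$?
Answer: $-252$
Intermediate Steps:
$- 3 \left(-8 - -20\right) 7 = - 3 \left(-8 + 20\right) 7 = \left(-3\right) 12 \cdot 7 = \left(-36\right) 7 = -252$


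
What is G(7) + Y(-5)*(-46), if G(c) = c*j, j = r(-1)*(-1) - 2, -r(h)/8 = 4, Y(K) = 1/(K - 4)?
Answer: 1936/9 ≈ 215.11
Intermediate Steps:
Y(K) = 1/(-4 + K)
r(h) = -32 (r(h) = -8*4 = -32)
j = 30 (j = -32*(-1) - 2 = 32 - 2 = 30)
G(c) = 30*c (G(c) = c*30 = 30*c)
G(7) + Y(-5)*(-46) = 30*7 - 46/(-4 - 5) = 210 - 46/(-9) = 210 - ⅑*(-46) = 210 + 46/9 = 1936/9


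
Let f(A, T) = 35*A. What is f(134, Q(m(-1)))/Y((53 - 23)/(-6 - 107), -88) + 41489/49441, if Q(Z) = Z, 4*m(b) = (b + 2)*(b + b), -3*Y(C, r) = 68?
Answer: -49486687/240142 ≈ -206.07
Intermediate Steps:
Y(C, r) = -68/3 (Y(C, r) = -⅓*68 = -68/3)
m(b) = b*(2 + b)/2 (m(b) = ((b + 2)*(b + b))/4 = ((2 + b)*(2*b))/4 = (2*b*(2 + b))/4 = b*(2 + b)/2)
f(134, Q(m(-1)))/Y((53 - 23)/(-6 - 107), -88) + 41489/49441 = (35*134)/(-68/3) + 41489/49441 = 4690*(-3/68) + 41489*(1/49441) = -7035/34 + 5927/7063 = -49486687/240142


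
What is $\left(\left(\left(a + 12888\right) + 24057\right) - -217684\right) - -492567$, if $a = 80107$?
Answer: $827303$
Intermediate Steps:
$\left(\left(\left(a + 12888\right) + 24057\right) - -217684\right) - -492567 = \left(\left(\left(80107 + 12888\right) + 24057\right) - -217684\right) - -492567 = \left(\left(92995 + 24057\right) + 217684\right) + 492567 = \left(117052 + 217684\right) + 492567 = 334736 + 492567 = 827303$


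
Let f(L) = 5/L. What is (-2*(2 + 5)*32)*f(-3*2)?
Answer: 1120/3 ≈ 373.33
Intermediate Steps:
(-2*(2 + 5)*32)*f(-3*2) = (-2*(2 + 5)*32)*(5/((-3*2))) = (-2*7*32)*(5/(-6)) = (-14*32)*(5*(-⅙)) = -448*(-⅚) = 1120/3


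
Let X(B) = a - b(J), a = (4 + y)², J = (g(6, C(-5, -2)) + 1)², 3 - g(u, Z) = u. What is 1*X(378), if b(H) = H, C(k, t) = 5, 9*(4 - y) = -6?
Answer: 640/9 ≈ 71.111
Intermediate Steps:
y = 14/3 (y = 4 - ⅑*(-6) = 4 + ⅔ = 14/3 ≈ 4.6667)
g(u, Z) = 3 - u
J = 4 (J = ((3 - 1*6) + 1)² = ((3 - 6) + 1)² = (-3 + 1)² = (-2)² = 4)
a = 676/9 (a = (4 + 14/3)² = (26/3)² = 676/9 ≈ 75.111)
X(B) = 640/9 (X(B) = 676/9 - 1*4 = 676/9 - 4 = 640/9)
1*X(378) = 1*(640/9) = 640/9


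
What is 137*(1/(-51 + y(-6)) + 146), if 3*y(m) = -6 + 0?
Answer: 1059969/53 ≈ 19999.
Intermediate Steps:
y(m) = -2 (y(m) = (-6 + 0)/3 = (⅓)*(-6) = -2)
137*(1/(-51 + y(-6)) + 146) = 137*(1/(-51 - 2) + 146) = 137*(1/(-53) + 146) = 137*(-1/53 + 146) = 137*(7737/53) = 1059969/53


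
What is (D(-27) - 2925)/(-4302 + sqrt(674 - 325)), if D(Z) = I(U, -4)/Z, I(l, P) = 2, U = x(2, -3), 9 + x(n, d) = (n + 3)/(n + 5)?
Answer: 37751006/55520565 + 78977*sqrt(349)/499685085 ≈ 0.68290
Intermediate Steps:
x(n, d) = -9 + (3 + n)/(5 + n) (x(n, d) = -9 + (n + 3)/(n + 5) = -9 + (3 + n)/(5 + n))
U = -58/7 (U = 2*(-21 - 4*2)/(5 + 2) = 2*(-21 - 8)/7 = 2*(1/7)*(-29) = -58/7 ≈ -8.2857)
D(Z) = 2/Z
(D(-27) - 2925)/(-4302 + sqrt(674 - 325)) = (2/(-27) - 2925)/(-4302 + sqrt(674 - 325)) = (2*(-1/27) - 2925)/(-4302 + sqrt(349)) = (-2/27 - 2925)/(-4302 + sqrt(349)) = -78977/(27*(-4302 + sqrt(349)))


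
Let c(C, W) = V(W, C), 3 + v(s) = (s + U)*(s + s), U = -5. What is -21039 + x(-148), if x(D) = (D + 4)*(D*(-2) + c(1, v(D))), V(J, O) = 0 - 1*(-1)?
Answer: -63807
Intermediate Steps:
V(J, O) = 1 (V(J, O) = 0 + 1 = 1)
v(s) = -3 + 2*s*(-5 + s) (v(s) = -3 + (s - 5)*(s + s) = -3 + (-5 + s)*(2*s) = -3 + 2*s*(-5 + s))
c(C, W) = 1
x(D) = (1 - 2*D)*(4 + D) (x(D) = (D + 4)*(D*(-2) + 1) = (4 + D)*(-2*D + 1) = (4 + D)*(1 - 2*D) = (1 - 2*D)*(4 + D))
-21039 + x(-148) = -21039 + (4 - 7*(-148) - 2*(-148)²) = -21039 + (4 + 1036 - 2*21904) = -21039 + (4 + 1036 - 43808) = -21039 - 42768 = -63807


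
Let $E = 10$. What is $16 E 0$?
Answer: $0$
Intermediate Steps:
$16 E 0 = 16 \cdot 10 \cdot 0 = 160 \cdot 0 = 0$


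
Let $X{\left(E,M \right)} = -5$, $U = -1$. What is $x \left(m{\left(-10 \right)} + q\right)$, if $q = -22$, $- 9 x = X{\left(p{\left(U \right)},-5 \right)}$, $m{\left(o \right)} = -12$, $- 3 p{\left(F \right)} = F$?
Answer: $- \frac{170}{9} \approx -18.889$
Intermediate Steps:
$p{\left(F \right)} = - \frac{F}{3}$
$x = \frac{5}{9}$ ($x = \left(- \frac{1}{9}\right) \left(-5\right) = \frac{5}{9} \approx 0.55556$)
$x \left(m{\left(-10 \right)} + q\right) = \frac{5 \left(-12 - 22\right)}{9} = \frac{5}{9} \left(-34\right) = - \frac{170}{9}$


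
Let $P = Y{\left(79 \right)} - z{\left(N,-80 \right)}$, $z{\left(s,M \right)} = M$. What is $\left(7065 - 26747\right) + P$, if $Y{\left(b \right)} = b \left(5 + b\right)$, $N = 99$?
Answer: $-12966$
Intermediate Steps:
$P = 6716$ ($P = 79 \left(5 + 79\right) - -80 = 79 \cdot 84 + 80 = 6636 + 80 = 6716$)
$\left(7065 - 26747\right) + P = \left(7065 - 26747\right) + 6716 = -19682 + 6716 = -12966$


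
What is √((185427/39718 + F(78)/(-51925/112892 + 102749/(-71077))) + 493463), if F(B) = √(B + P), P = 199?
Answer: √(132940432694903472879186033993038 - 141376457637701961543052912*√277)/16413424139462 ≈ 702.47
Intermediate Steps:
F(B) = √(199 + B) (F(B) = √(B + 199) = √(199 + B))
√((185427/39718 + F(78)/(-51925/112892 + 102749/(-71077))) + 493463) = √((185427/39718 + √(199 + 78)/(-51925/112892 + 102749/(-71077))) + 493463) = √((185427*(1/39718) + √277/(-51925*1/112892 + 102749*(-1/71077))) + 493463) = √((185427/39718 + √277/(-51925/112892 - 2777/1921)) + 493463) = √((185427/39718 + √277/(-413249009/216865532)) + 493463) = √((185427/39718 + √277*(-216865532/413249009)) + 493463) = √((185427/39718 - 216865532*√277/413249009) + 493463) = √(19599548861/39718 - 216865532*√277/413249009)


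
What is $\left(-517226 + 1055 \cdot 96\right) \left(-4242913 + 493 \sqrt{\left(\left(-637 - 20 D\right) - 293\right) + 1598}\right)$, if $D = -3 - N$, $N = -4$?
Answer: $1764822690698 - 3691104804 \sqrt{2} \approx 1.7596 \cdot 10^{12}$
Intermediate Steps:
$D = 1$ ($D = -3 - -4 = -3 + 4 = 1$)
$\left(-517226 + 1055 \cdot 96\right) \left(-4242913 + 493 \sqrt{\left(\left(-637 - 20 D\right) - 293\right) + 1598}\right) = \left(-517226 + 1055 \cdot 96\right) \left(-4242913 + 493 \sqrt{\left(\left(-637 - 20\right) - 293\right) + 1598}\right) = \left(-517226 + 101280\right) \left(-4242913 + 493 \sqrt{\left(\left(-637 - 20\right) - 293\right) + 1598}\right) = - 415946 \left(-4242913 + 493 \sqrt{\left(-657 - 293\right) + 1598}\right) = - 415946 \left(-4242913 + 493 \sqrt{-950 + 1598}\right) = - 415946 \left(-4242913 + 493 \sqrt{648}\right) = - 415946 \left(-4242913 + 493 \cdot 18 \sqrt{2}\right) = - 415946 \left(-4242913 + 8874 \sqrt{2}\right) = 1764822690698 - 3691104804 \sqrt{2}$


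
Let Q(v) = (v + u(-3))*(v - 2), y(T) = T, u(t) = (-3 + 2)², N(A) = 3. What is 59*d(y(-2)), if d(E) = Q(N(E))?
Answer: 236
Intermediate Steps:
u(t) = 1 (u(t) = (-1)² = 1)
Q(v) = (1 + v)*(-2 + v) (Q(v) = (v + 1)*(v - 2) = (1 + v)*(-2 + v))
d(E) = 4 (d(E) = -2 + 3² - 1*3 = -2 + 9 - 3 = 4)
59*d(y(-2)) = 59*4 = 236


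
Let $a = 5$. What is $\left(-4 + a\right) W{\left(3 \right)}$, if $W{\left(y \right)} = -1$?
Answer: $-1$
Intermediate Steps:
$\left(-4 + a\right) W{\left(3 \right)} = \left(-4 + 5\right) \left(-1\right) = 1 \left(-1\right) = -1$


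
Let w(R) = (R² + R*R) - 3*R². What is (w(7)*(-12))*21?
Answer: 12348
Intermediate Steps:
w(R) = -R² (w(R) = (R² + R²) - 3*R² = 2*R² - 3*R² = -R²)
(w(7)*(-12))*21 = (-1*7²*(-12))*21 = (-1*49*(-12))*21 = -49*(-12)*21 = 588*21 = 12348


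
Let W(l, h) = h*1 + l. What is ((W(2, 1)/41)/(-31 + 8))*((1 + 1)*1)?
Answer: -6/943 ≈ -0.0063627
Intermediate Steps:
W(l, h) = h + l
((W(2, 1)/41)/(-31 + 8))*((1 + 1)*1) = (((1 + 2)/41)/(-31 + 8))*((1 + 1)*1) = ((3*(1/41))/(-23))*(2*1) = -1/23*3/41*2 = -3/943*2 = -6/943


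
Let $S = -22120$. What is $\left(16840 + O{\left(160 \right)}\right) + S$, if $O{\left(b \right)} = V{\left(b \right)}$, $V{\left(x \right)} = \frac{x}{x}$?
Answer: $-5279$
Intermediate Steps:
$V{\left(x \right)} = 1$
$O{\left(b \right)} = 1$
$\left(16840 + O{\left(160 \right)}\right) + S = \left(16840 + 1\right) - 22120 = 16841 - 22120 = -5279$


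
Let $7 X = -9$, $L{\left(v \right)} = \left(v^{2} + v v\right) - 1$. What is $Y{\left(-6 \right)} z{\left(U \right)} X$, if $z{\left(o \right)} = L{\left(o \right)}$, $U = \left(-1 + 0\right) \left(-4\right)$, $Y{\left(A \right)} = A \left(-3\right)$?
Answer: $- \frac{5022}{7} \approx -717.43$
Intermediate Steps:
$L{\left(v \right)} = -1 + 2 v^{2}$ ($L{\left(v \right)} = \left(v^{2} + v^{2}\right) - 1 = 2 v^{2} - 1 = -1 + 2 v^{2}$)
$Y{\left(A \right)} = - 3 A$
$U = 4$ ($U = \left(-1\right) \left(-4\right) = 4$)
$X = - \frac{9}{7}$ ($X = \frac{1}{7} \left(-9\right) = - \frac{9}{7} \approx -1.2857$)
$z{\left(o \right)} = -1 + 2 o^{2}$
$Y{\left(-6 \right)} z{\left(U \right)} X = \left(-3\right) \left(-6\right) \left(-1 + 2 \cdot 4^{2}\right) \left(- \frac{9}{7}\right) = 18 \left(-1 + 2 \cdot 16\right) \left(- \frac{9}{7}\right) = 18 \left(-1 + 32\right) \left(- \frac{9}{7}\right) = 18 \cdot 31 \left(- \frac{9}{7}\right) = 558 \left(- \frac{9}{7}\right) = - \frac{5022}{7}$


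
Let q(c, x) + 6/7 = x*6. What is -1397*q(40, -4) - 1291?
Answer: 234041/7 ≈ 33434.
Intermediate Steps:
q(c, x) = -6/7 + 6*x (q(c, x) = -6/7 + x*6 = -6/7 + 6*x)
-1397*q(40, -4) - 1291 = -1397*(-6/7 + 6*(-4)) - 1291 = -1397*(-6/7 - 24) - 1291 = -1397*(-174/7) - 1291 = 243078/7 - 1291 = 234041/7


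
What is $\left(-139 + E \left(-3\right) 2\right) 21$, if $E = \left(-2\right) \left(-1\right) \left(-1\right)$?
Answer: $-2667$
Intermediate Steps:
$E = -2$ ($E = 2 \left(-1\right) = -2$)
$\left(-139 + E \left(-3\right) 2\right) 21 = \left(-139 + \left(-2\right) \left(-3\right) 2\right) 21 = \left(-139 + 6 \cdot 2\right) 21 = \left(-139 + 12\right) 21 = \left(-127\right) 21 = -2667$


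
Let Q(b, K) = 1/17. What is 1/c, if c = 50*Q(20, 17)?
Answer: 17/50 ≈ 0.34000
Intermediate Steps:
Q(b, K) = 1/17
c = 50/17 (c = 50*(1/17) = 50/17 ≈ 2.9412)
1/c = 1/(50/17) = 17/50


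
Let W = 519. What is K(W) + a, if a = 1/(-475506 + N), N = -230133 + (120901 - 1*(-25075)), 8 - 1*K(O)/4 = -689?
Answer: 1560340443/559663 ≈ 2788.0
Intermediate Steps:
K(O) = 2788 (K(O) = 32 - 4*(-689) = 32 + 2756 = 2788)
N = -84157 (N = -230133 + (120901 + 25075) = -230133 + 145976 = -84157)
a = -1/559663 (a = 1/(-475506 - 84157) = 1/(-559663) = -1/559663 ≈ -1.7868e-6)
K(W) + a = 2788 - 1/559663 = 1560340443/559663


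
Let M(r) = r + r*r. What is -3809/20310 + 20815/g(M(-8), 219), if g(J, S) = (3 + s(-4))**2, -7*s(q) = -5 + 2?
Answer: 3452114311/1949760 ≈ 1770.5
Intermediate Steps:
s(q) = 3/7 (s(q) = -(-5 + 2)/7 = -1/7*(-3) = 3/7)
M(r) = r + r**2
g(J, S) = 576/49 (g(J, S) = (3 + 3/7)**2 = (24/7)**2 = 576/49)
-3809/20310 + 20815/g(M(-8), 219) = -3809/20310 + 20815/(576/49) = -3809*1/20310 + 20815*(49/576) = -3809/20310 + 1019935/576 = 3452114311/1949760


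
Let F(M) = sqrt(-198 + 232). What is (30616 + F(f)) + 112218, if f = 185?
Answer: 142834 + sqrt(34) ≈ 1.4284e+5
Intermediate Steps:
F(M) = sqrt(34)
(30616 + F(f)) + 112218 = (30616 + sqrt(34)) + 112218 = 142834 + sqrt(34)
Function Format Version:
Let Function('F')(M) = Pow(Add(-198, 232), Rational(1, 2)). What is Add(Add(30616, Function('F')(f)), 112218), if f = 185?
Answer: Add(142834, Pow(34, Rational(1, 2))) ≈ 1.4284e+5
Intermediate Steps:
Function('F')(M) = Pow(34, Rational(1, 2))
Add(Add(30616, Function('F')(f)), 112218) = Add(Add(30616, Pow(34, Rational(1, 2))), 112218) = Add(142834, Pow(34, Rational(1, 2)))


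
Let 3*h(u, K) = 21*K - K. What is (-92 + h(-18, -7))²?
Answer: 173056/9 ≈ 19228.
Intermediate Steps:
h(u, K) = 20*K/3 (h(u, K) = (21*K - K)/3 = (20*K)/3 = 20*K/3)
(-92 + h(-18, -7))² = (-92 + (20/3)*(-7))² = (-92 - 140/3)² = (-416/3)² = 173056/9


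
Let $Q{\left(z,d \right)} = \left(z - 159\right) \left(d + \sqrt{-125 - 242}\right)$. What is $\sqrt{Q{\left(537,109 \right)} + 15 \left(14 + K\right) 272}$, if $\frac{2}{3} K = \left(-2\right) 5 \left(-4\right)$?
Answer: $\sqrt{343122 + 378 i \sqrt{367}} \approx 585.8 + 6.181 i$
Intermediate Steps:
$K = 60$ ($K = \frac{3 \left(-2\right) 5 \left(-4\right)}{2} = \frac{3 \left(\left(-10\right) \left(-4\right)\right)}{2} = \frac{3}{2} \cdot 40 = 60$)
$Q{\left(z,d \right)} = \left(-159 + z\right) \left(d + i \sqrt{367}\right)$ ($Q{\left(z,d \right)} = \left(-159 + z\right) \left(d + \sqrt{-367}\right) = \left(-159 + z\right) \left(d + i \sqrt{367}\right)$)
$\sqrt{Q{\left(537,109 \right)} + 15 \left(14 + K\right) 272} = \sqrt{\left(\left(-159\right) 109 + 109 \cdot 537 - 159 i \sqrt{367} + i 537 \sqrt{367}\right) + 15 \left(14 + 60\right) 272} = \sqrt{\left(-17331 + 58533 - 159 i \sqrt{367} + 537 i \sqrt{367}\right) + 15 \cdot 74 \cdot 272} = \sqrt{\left(41202 + 378 i \sqrt{367}\right) + 1110 \cdot 272} = \sqrt{\left(41202 + 378 i \sqrt{367}\right) + 301920} = \sqrt{343122 + 378 i \sqrt{367}}$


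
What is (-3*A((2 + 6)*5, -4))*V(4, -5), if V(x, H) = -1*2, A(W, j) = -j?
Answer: 24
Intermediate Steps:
V(x, H) = -2
(-3*A((2 + 6)*5, -4))*V(4, -5) = -(-3)*(-4)*(-2) = -3*4*(-2) = -12*(-2) = 24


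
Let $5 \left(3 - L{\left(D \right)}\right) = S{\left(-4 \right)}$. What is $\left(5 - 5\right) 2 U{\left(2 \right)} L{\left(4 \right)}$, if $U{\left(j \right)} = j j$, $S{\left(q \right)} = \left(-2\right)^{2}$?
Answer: $0$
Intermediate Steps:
$S{\left(q \right)} = 4$
$U{\left(j \right)} = j^{2}$
$L{\left(D \right)} = \frac{11}{5}$ ($L{\left(D \right)} = 3 - \frac{4}{5} = \frac{11}{5}$)
$\left(5 - 5\right) 2 U{\left(2 \right)} L{\left(4 \right)} = \left(5 - 5\right) 2 \cdot 2^{2} \cdot \frac{11}{5} = 0 \cdot 2 \cdot 4 \cdot \frac{11}{5} = 0 \cdot 4 \cdot \frac{11}{5} = 0 \cdot \frac{11}{5} = 0$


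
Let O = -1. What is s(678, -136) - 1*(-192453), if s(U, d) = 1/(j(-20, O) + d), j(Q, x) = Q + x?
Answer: 30215120/157 ≈ 1.9245e+5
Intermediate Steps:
s(U, d) = 1/(-21 + d) (s(U, d) = 1/((-20 - 1) + d) = 1/(-21 + d))
s(678, -136) - 1*(-192453) = 1/(-21 - 136) - 1*(-192453) = 1/(-157) + 192453 = -1/157 + 192453 = 30215120/157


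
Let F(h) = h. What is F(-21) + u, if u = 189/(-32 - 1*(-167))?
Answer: -98/5 ≈ -19.600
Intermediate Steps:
u = 7/5 (u = 189/(-32 + 167) = 189/135 = 189*(1/135) = 7/5 ≈ 1.4000)
F(-21) + u = -21 + 7/5 = -98/5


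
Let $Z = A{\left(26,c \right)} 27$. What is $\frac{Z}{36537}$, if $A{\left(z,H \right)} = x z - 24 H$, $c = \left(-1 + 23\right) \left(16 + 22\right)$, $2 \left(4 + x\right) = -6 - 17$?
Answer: $- \frac{184203}{12179} \approx -15.125$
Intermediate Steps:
$x = - \frac{31}{2}$ ($x = -4 + \frac{-6 - 17}{2} = -4 + \frac{1}{2} \left(-23\right) = -4 - \frac{23}{2} = - \frac{31}{2} \approx -15.5$)
$c = 836$ ($c = 22 \cdot 38 = 836$)
$A{\left(z,H \right)} = - 24 H - \frac{31 z}{2}$ ($A{\left(z,H \right)} = - \frac{31 z}{2} - 24 H = - 24 H - \frac{31 z}{2}$)
$Z = -552609$ ($Z = \left(\left(-24\right) 836 - 403\right) 27 = \left(-20064 - 403\right) 27 = \left(-20467\right) 27 = -552609$)
$\frac{Z}{36537} = - \frac{552609}{36537} = \left(-552609\right) \frac{1}{36537} = - \frac{184203}{12179}$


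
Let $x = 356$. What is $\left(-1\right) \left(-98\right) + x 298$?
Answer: $106186$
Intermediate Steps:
$\left(-1\right) \left(-98\right) + x 298 = \left(-1\right) \left(-98\right) + 356 \cdot 298 = 98 + 106088 = 106186$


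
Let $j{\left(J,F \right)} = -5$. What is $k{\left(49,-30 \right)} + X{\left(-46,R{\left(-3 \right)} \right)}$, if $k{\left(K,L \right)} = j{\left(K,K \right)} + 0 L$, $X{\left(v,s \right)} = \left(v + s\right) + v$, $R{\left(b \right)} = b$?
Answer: $-100$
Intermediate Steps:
$X{\left(v,s \right)} = s + 2 v$ ($X{\left(v,s \right)} = \left(s + v\right) + v = s + 2 v$)
$k{\left(K,L \right)} = -5$ ($k{\left(K,L \right)} = -5 + 0 L = -5 + 0 = -5$)
$k{\left(49,-30 \right)} + X{\left(-46,R{\left(-3 \right)} \right)} = -5 + \left(-3 + 2 \left(-46\right)\right) = -5 - 95 = -100$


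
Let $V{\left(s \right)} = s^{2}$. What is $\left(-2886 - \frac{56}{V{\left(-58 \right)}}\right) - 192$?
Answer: $- \frac{2588612}{841} \approx -3078.0$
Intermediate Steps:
$\left(-2886 - \frac{56}{V{\left(-58 \right)}}\right) - 192 = \left(-2886 - \frac{56}{\left(-58\right)^{2}}\right) - 192 = \left(-2886 - \frac{56}{3364}\right) - 192 = \left(-2886 - \frac{14}{841}\right) - 192 = - \frac{2427140}{841} - 192 = - \frac{2588612}{841}$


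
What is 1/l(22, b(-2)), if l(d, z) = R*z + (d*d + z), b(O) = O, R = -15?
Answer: 1/512 ≈ 0.0019531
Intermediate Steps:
l(d, z) = d**2 - 14*z (l(d, z) = -15*z + (d*d + z) = -15*z + (d**2 + z) = -15*z + (z + d**2) = d**2 - 14*z)
1/l(22, b(-2)) = 1/(22**2 - 14*(-2)) = 1/(484 + 28) = 1/512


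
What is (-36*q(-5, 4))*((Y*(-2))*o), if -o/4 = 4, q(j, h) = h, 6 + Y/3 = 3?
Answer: 41472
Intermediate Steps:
Y = -9 (Y = -18 + 3*3 = -18 + 9 = -9)
o = -16 (o = -4*4 = -16)
(-36*q(-5, 4))*((Y*(-2))*o) = (-36*4)*(-9*(-2)*(-16)) = -2592*(-16) = -144*(-288) = 41472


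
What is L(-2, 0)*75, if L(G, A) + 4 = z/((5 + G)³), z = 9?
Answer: -275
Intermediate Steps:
L(G, A) = -4 + 9/(5 + G)³ (L(G, A) = -4 + 9/((5 + G)³) = -4 + 9/(5 + G)³)
L(-2, 0)*75 = (-4 + 9/(5 - 2)³)*75 = (-4 + 9/3³)*75 = (-4 + 9*(1/27))*75 = (-4 + ⅓)*75 = -11/3*75 = -275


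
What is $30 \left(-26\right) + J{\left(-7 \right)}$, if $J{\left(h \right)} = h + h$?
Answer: $-794$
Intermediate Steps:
$J{\left(h \right)} = 2 h$
$30 \left(-26\right) + J{\left(-7 \right)} = 30 \left(-26\right) + 2 \left(-7\right) = -780 - 14 = -794$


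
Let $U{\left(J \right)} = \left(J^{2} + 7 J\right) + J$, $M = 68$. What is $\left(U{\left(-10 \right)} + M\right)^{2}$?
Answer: $7744$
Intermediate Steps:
$U{\left(J \right)} = J^{2} + 8 J$
$\left(U{\left(-10 \right)} + M\right)^{2} = \left(- 10 \left(8 - 10\right) + 68\right)^{2} = \left(\left(-10\right) \left(-2\right) + 68\right)^{2} = \left(20 + 68\right)^{2} = 88^{2} = 7744$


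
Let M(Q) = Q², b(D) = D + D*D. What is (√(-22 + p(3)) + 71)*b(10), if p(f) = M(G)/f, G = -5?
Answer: 7810 + 110*I*√123/3 ≈ 7810.0 + 406.65*I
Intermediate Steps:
b(D) = D + D²
p(f) = 25/f (p(f) = (-5)²/f = 25/f)
(√(-22 + p(3)) + 71)*b(10) = (√(-22 + 25/3) + 71)*(10*(1 + 10)) = (√(-22 + 25*(⅓)) + 71)*(10*11) = (√(-22 + 25/3) + 71)*110 = (√(-41/3) + 71)*110 = (I*√123/3 + 71)*110 = (71 + I*√123/3)*110 = 7810 + 110*I*√123/3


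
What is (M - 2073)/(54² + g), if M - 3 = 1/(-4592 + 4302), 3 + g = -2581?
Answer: -600301/96280 ≈ -6.2349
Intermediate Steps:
g = -2584 (g = -3 - 2581 = -2584)
M = 869/290 (M = 3 + 1/(-4592 + 4302) = 3 + 1/(-290) = 3 - 1/290 = 869/290 ≈ 2.9966)
(M - 2073)/(54² + g) = (869/290 - 2073)/(54² - 2584) = -600301/(290*(2916 - 2584)) = -600301/290/332 = -600301/290*1/332 = -600301/96280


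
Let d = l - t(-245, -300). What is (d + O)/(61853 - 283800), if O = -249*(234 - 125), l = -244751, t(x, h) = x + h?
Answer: 271347/221947 ≈ 1.2226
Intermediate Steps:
t(x, h) = h + x
d = -244206 (d = -244751 - (-300 - 245) = -244751 - 1*(-545) = -244751 + 545 = -244206)
O = -27141 (O = -249*109 = -27141)
(d + O)/(61853 - 283800) = (-244206 - 27141)/(61853 - 283800) = -271347/(-221947) = -271347*(-1/221947) = 271347/221947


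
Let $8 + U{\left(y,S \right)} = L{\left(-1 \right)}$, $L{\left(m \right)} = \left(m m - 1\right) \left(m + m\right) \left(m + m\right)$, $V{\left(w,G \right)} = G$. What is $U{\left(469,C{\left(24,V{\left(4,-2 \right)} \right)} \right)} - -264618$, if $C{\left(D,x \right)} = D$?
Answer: $264610$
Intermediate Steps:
$L{\left(m \right)} = 4 m^{2} \left(-1 + m^{2}\right)$ ($L{\left(m \right)} = \left(m^{2} - 1\right) 2 m 2 m = \left(-1 + m^{2}\right) 4 m^{2} = 4 m^{2} \left(-1 + m^{2}\right)$)
$U{\left(y,S \right)} = -8$ ($U{\left(y,S \right)} = -8 + 4 \left(-1\right)^{2} \left(-1 + \left(-1\right)^{2}\right) = -8 + 4 \cdot 1 \left(-1 + 1\right) = -8 + 4 \cdot 1 \cdot 0 = -8 + 0 = -8$)
$U{\left(469,C{\left(24,V{\left(4,-2 \right)} \right)} \right)} - -264618 = -8 - -264618 = -8 + 264618 = 264610$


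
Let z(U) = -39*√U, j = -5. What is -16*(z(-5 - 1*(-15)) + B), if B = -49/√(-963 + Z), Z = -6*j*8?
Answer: 624*√10 - 784*I*√723/723 ≈ 1973.3 - 29.157*I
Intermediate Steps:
Z = 240 (Z = -6*(-5)*8 = 30*8 = 240)
B = 49*I*√723/723 (B = -49/√(-963 + 240) = -49*(-I*√723/723) = -(-49)*I*√723/723 = 49*I*√723/723 ≈ 1.8223*I)
-16*(z(-5 - 1*(-15)) + B) = -16*(-39*√(-5 - 1*(-15)) + 49*I*√723/723) = -16*(-39*√(-5 + 15) + 49*I*√723/723) = -16*(-39*√10 + 49*I*√723/723) = 624*√10 - 784*I*√723/723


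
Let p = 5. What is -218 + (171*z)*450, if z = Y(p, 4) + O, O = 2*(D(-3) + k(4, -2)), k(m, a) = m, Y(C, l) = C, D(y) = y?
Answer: 538432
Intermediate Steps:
O = 2 (O = 2*(-3 + 4) = 2*1 = 2)
z = 7 (z = 5 + 2 = 7)
-218 + (171*z)*450 = -218 + (171*7)*450 = -218 + 1197*450 = -218 + 538650 = 538432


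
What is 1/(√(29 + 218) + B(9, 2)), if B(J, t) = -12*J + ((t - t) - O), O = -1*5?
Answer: -103/10362 - √247/10362 ≈ -0.011457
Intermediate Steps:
O = -5
B(J, t) = 5 - 12*J (B(J, t) = -12*J + ((t - t) - 1*(-5)) = -12*J + (0 + 5) = -12*J + 5 = 5 - 12*J)
1/(√(29 + 218) + B(9, 2)) = 1/(√(29 + 218) + (5 - 12*9)) = 1/(√247 + (5 - 108)) = 1/(√247 - 103) = 1/(-103 + √247)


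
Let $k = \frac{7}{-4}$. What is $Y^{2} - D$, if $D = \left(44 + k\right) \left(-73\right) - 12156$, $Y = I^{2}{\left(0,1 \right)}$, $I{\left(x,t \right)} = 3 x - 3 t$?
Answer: $\frac{61285}{4} \approx 15321.0$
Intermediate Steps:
$k = - \frac{7}{4}$ ($k = 7 \left(- \frac{1}{4}\right) = - \frac{7}{4} \approx -1.75$)
$I{\left(x,t \right)} = - 3 t + 3 x$
$Y = 9$ ($Y = \left(\left(-3\right) 1 + 3 \cdot 0\right)^{2} = \left(-3 + 0\right)^{2} = \left(-3\right)^{2} = 9$)
$D = - \frac{60961}{4}$ ($D = \left(44 - \frac{7}{4}\right) \left(-73\right) - 12156 = \frac{169}{4} \left(-73\right) - 12156 = - \frac{12337}{4} - 12156 = - \frac{60961}{4} \approx -15240.0$)
$Y^{2} - D = 9^{2} - - \frac{60961}{4} = 81 + \frac{60961}{4} = \frac{61285}{4}$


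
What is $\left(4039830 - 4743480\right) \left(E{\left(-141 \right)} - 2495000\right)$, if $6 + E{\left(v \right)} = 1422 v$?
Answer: $1896694204200$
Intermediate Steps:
$E{\left(v \right)} = -6 + 1422 v$
$\left(4039830 - 4743480\right) \left(E{\left(-141 \right)} - 2495000\right) = \left(4039830 - 4743480\right) \left(\left(-6 + 1422 \left(-141\right)\right) - 2495000\right) = - 703650 \left(\left(-6 - 200502\right) - 2495000\right) = - 703650 \left(-200508 - 2495000\right) = \left(-703650\right) \left(-2695508\right) = 1896694204200$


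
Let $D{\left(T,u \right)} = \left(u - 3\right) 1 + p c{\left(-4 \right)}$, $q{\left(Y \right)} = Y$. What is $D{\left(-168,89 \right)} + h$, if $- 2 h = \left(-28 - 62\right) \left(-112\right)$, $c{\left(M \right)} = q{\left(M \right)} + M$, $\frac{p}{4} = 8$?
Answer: $-5210$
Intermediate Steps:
$p = 32$ ($p = 4 \cdot 8 = 32$)
$c{\left(M \right)} = 2 M$ ($c{\left(M \right)} = M + M = 2 M$)
$h = -5040$ ($h = - \frac{\left(-28 - 62\right) \left(-112\right)}{2} = - \frac{\left(-90\right) \left(-112\right)}{2} = \left(- \frac{1}{2}\right) 10080 = -5040$)
$D{\left(T,u \right)} = -259 + u$ ($D{\left(T,u \right)} = \left(u - 3\right) 1 + 32 \cdot 2 \left(-4\right) = \left(-3 + u\right) 1 + 32 \left(-8\right) = \left(-3 + u\right) - 256 = -259 + u$)
$D{\left(-168,89 \right)} + h = \left(-259 + 89\right) - 5040 = -170 - 5040 = -5210$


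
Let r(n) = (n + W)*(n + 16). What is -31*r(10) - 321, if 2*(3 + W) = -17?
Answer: 888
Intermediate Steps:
W = -23/2 (W = -3 + (½)*(-17) = -3 - 17/2 = -23/2 ≈ -11.500)
r(n) = (16 + n)*(-23/2 + n) (r(n) = (n - 23/2)*(n + 16) = (-23/2 + n)*(16 + n) = (16 + n)*(-23/2 + n))
-31*r(10) - 321 = -31*(-184 + 10² + (9/2)*10) - 321 = -31*(-184 + 100 + 45) - 321 = -31*(-39) - 321 = 1209 - 321 = 888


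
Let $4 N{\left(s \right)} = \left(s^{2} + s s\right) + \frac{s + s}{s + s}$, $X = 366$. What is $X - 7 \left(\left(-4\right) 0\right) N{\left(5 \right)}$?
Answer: $366$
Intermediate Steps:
$N{\left(s \right)} = \frac{1}{4} + \frac{s^{2}}{2}$ ($N{\left(s \right)} = \frac{\left(s^{2} + s s\right) + \frac{s + s}{s + s}}{4} = \frac{\left(s^{2} + s^{2}\right) + \frac{2 s}{2 s}}{4} = \frac{2 s^{2} + 2 s \frac{1}{2 s}}{4} = \frac{2 s^{2} + 1}{4} = \frac{1 + 2 s^{2}}{4} = \frac{1}{4} + \frac{s^{2}}{2}$)
$X - 7 \left(\left(-4\right) 0\right) N{\left(5 \right)} = 366 - 7 \left(\left(-4\right) 0\right) \left(\frac{1}{4} + \frac{5^{2}}{2}\right) = 366 - 7 \cdot 0 \left(\frac{1}{4} + \frac{1}{2} \cdot 25\right) = 366 - 0 \left(\frac{1}{4} + \frac{25}{2}\right) = 366 - 0 \cdot \frac{51}{4} = 366 - 0 = 366 + 0 = 366$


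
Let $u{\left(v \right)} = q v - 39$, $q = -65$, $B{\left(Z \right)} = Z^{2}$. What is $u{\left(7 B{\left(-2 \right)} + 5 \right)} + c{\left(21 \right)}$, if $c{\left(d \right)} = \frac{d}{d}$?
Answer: $-2183$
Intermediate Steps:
$u{\left(v \right)} = -39 - 65 v$ ($u{\left(v \right)} = - 65 v - 39 = -39 - 65 v$)
$c{\left(d \right)} = 1$
$u{\left(7 B{\left(-2 \right)} + 5 \right)} + c{\left(21 \right)} = \left(-39 - 65 \left(7 \left(-2\right)^{2} + 5\right)\right) + 1 = \left(-39 - 65 \left(7 \cdot 4 + 5\right)\right) + 1 = \left(-39 - 65 \left(28 + 5\right)\right) + 1 = \left(-39 - 2145\right) + 1 = -2184 + 1 = -2183$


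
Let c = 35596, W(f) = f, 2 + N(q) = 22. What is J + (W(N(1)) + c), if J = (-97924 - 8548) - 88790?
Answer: -159646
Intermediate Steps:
N(q) = 20 (N(q) = -2 + 22 = 20)
J = -195262 (J = -106472 - 88790 = -195262)
J + (W(N(1)) + c) = -195262 + (20 + 35596) = -195262 + 35616 = -159646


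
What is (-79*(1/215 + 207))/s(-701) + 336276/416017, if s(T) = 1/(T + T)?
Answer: 2050712419991656/89443655 ≈ 2.2927e+7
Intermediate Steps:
s(T) = 1/(2*T)
(-79*(1/215 + 207))/s(-701) + 336276/416017 = (-79*(1/215 + 207))/(((1/2)/(-701))) + 336276/416017 = (-79*(1/215 + 207))/(((1/2)*(-1/701))) + 336276*(1/416017) = (-79*44506/215)/(-1/1402) + 336276/416017 = -3515974/215*(-1402) + 336276/416017 = 4929395548/215 + 336276/416017 = 2050712419991656/89443655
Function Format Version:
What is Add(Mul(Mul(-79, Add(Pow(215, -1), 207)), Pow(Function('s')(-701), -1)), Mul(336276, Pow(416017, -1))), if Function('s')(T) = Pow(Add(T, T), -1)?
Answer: Rational(2050712419991656, 89443655) ≈ 2.2927e+7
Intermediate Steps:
Function('s')(T) = Mul(Rational(1, 2), Pow(T, -1)) (Function('s')(T) = Pow(Mul(2, T), -1) = Mul(Rational(1, 2), Pow(T, -1)))
Add(Mul(Mul(-79, Add(Pow(215, -1), 207)), Pow(Function('s')(-701), -1)), Mul(336276, Pow(416017, -1))) = Add(Mul(Mul(-79, Add(Pow(215, -1), 207)), Pow(Mul(Rational(1, 2), Pow(-701, -1)), -1)), Mul(336276, Pow(416017, -1))) = Add(Mul(Mul(-79, Add(Rational(1, 215), 207)), Pow(Mul(Rational(1, 2), Rational(-1, 701)), -1)), Mul(336276, Rational(1, 416017))) = Add(Mul(Mul(-79, Rational(44506, 215)), Pow(Rational(-1, 1402), -1)), Rational(336276, 416017)) = Add(Mul(Rational(-3515974, 215), -1402), Rational(336276, 416017)) = Add(Rational(4929395548, 215), Rational(336276, 416017)) = Rational(2050712419991656, 89443655)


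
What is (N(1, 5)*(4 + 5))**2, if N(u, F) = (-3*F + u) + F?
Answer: 6561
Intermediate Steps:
N(u, F) = u - 2*F (N(u, F) = (u - 3*F) + F = u - 2*F)
(N(1, 5)*(4 + 5))**2 = ((1 - 2*5)*(4 + 5))**2 = ((1 - 10)*9)**2 = (-9*9)**2 = (-81)**2 = 6561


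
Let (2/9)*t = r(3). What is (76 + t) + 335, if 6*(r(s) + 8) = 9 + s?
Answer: 384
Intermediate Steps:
r(s) = -13/2 + s/6 (r(s) = -8 + (9 + s)/6 = -8 + (3/2 + s/6) = -13/2 + s/6)
t = -27 (t = 9*(-13/2 + (1/6)*3)/2 = 9*(-13/2 + 1/2)/2 = (9/2)*(-6) = -27)
(76 + t) + 335 = (76 - 27) + 335 = 49 + 335 = 384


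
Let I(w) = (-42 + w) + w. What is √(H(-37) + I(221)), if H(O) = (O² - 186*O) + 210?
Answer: √8861 ≈ 94.133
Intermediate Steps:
I(w) = -42 + 2*w
H(O) = 210 + O² - 186*O
√(H(-37) + I(221)) = √((210 + (-37)² - 186*(-37)) + (-42 + 2*221)) = √((210 + 1369 + 6882) + (-42 + 442)) = √(8461 + 400) = √8861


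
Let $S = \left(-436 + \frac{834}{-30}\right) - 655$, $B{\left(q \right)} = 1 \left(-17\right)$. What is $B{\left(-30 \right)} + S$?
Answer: $- \frac{5679}{5} \approx -1135.8$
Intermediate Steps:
$B{\left(q \right)} = -17$
$S = - \frac{5594}{5}$ ($S = \left(-436 + 834 \left(- \frac{1}{30}\right)\right) - 655 = \left(-436 - \frac{139}{5}\right) - 655 = - \frac{2319}{5} - 655 = - \frac{5594}{5} \approx -1118.8$)
$B{\left(-30 \right)} + S = -17 - \frac{5594}{5} = - \frac{5679}{5}$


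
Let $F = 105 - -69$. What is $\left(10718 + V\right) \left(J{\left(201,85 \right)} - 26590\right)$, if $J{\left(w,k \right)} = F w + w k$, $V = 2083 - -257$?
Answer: $332574202$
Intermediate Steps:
$F = 174$ ($F = 105 + 69 = 174$)
$V = 2340$ ($V = 2083 + 257 = 2340$)
$J{\left(w,k \right)} = 174 w + k w$ ($J{\left(w,k \right)} = 174 w + w k = 174 w + k w$)
$\left(10718 + V\right) \left(J{\left(201,85 \right)} - 26590\right) = \left(10718 + 2340\right) \left(201 \left(174 + 85\right) - 26590\right) = 13058 \left(201 \cdot 259 - 26590\right) = 13058 \left(52059 - 26590\right) = 13058 \cdot 25469 = 332574202$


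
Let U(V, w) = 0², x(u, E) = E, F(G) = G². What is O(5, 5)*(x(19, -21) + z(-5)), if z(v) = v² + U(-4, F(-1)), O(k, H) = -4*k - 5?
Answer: -100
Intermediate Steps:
O(k, H) = -5 - 4*k
U(V, w) = 0
z(v) = v² (z(v) = v² + 0 = v²)
O(5, 5)*(x(19, -21) + z(-5)) = (-5 - 4*5)*(-21 + (-5)²) = (-5 - 20)*(-21 + 25) = -25*4 = -100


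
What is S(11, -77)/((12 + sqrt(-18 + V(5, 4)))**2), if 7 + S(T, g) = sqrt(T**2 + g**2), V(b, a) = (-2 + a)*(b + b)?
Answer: (-7 + 55*sqrt(2))/(12 + sqrt(2))**2 ≈ 0.39336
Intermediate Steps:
V(b, a) = 2*b*(-2 + a) (V(b, a) = (-2 + a)*(2*b) = 2*b*(-2 + a))
S(T, g) = -7 + sqrt(T**2 + g**2)
S(11, -77)/((12 + sqrt(-18 + V(5, 4)))**2) = (-7 + sqrt(11**2 + (-77)**2))/((12 + sqrt(-18 + 2*5*(-2 + 4)))**2) = (-7 + sqrt(121 + 5929))/((12 + sqrt(-18 + 2*5*2))**2) = (-7 + sqrt(6050))/((12 + sqrt(-18 + 20))**2) = (-7 + 55*sqrt(2))/((12 + sqrt(2))**2) = (-7 + 55*sqrt(2))/(12 + sqrt(2))**2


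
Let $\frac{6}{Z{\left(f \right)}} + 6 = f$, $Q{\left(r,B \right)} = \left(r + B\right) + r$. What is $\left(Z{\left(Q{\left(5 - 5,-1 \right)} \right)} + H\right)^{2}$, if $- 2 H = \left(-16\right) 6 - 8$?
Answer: $\frac{128164}{49} \approx 2615.6$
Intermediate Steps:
$Q{\left(r,B \right)} = B + 2 r$ ($Q{\left(r,B \right)} = \left(B + r\right) + r = B + 2 r$)
$Z{\left(f \right)} = \frac{6}{-6 + f}$
$H = 52$ ($H = - \frac{\left(-16\right) 6 - 8}{2} = - \frac{-96 - 8}{2} = \left(- \frac{1}{2}\right) \left(-104\right) = 52$)
$\left(Z{\left(Q{\left(5 - 5,-1 \right)} \right)} + H\right)^{2} = \left(\frac{6}{-6 - \left(1 - 2 \left(5 - 5\right)\right)} + 52\right)^{2} = \left(\frac{6}{-6 + \left(-1 + 2 \cdot 0\right)} + 52\right)^{2} = \left(\frac{6}{-6 + \left(-1 + 0\right)} + 52\right)^{2} = \left(\frac{6}{-6 - 1} + 52\right)^{2} = \left(\frac{6}{-7} + 52\right)^{2} = \left(6 \left(- \frac{1}{7}\right) + 52\right)^{2} = \left(- \frac{6}{7} + 52\right)^{2} = \left(\frac{358}{7}\right)^{2} = \frac{128164}{49}$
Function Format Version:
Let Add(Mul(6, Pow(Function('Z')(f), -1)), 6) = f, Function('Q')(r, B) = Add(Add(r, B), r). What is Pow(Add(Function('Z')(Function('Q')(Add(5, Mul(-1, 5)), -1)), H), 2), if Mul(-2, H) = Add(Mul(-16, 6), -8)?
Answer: Rational(128164, 49) ≈ 2615.6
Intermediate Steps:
Function('Q')(r, B) = Add(B, Mul(2, r)) (Function('Q')(r, B) = Add(Add(B, r), r) = Add(B, Mul(2, r)))
Function('Z')(f) = Mul(6, Pow(Add(-6, f), -1))
H = 52 (H = Mul(Rational(-1, 2), Add(Mul(-16, 6), -8)) = Mul(Rational(-1, 2), Add(-96, -8)) = Mul(Rational(-1, 2), -104) = 52)
Pow(Add(Function('Z')(Function('Q')(Add(5, Mul(-1, 5)), -1)), H), 2) = Pow(Add(Mul(6, Pow(Add(-6, Add(-1, Mul(2, Add(5, Mul(-1, 5))))), -1)), 52), 2) = Pow(Add(Mul(6, Pow(Add(-6, Add(-1, Mul(2, Add(5, -5)))), -1)), 52), 2) = Pow(Add(Mul(6, Pow(Add(-6, Add(-1, Mul(2, 0))), -1)), 52), 2) = Pow(Add(Mul(6, Pow(Add(-6, Add(-1, 0)), -1)), 52), 2) = Pow(Add(Mul(6, Pow(Add(-6, -1), -1)), 52), 2) = Pow(Add(Mul(6, Pow(-7, -1)), 52), 2) = Pow(Add(Mul(6, Rational(-1, 7)), 52), 2) = Pow(Add(Rational(-6, 7), 52), 2) = Pow(Rational(358, 7), 2) = Rational(128164, 49)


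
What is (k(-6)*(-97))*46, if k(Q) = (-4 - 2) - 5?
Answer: 49082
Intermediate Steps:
k(Q) = -11 (k(Q) = -6 - 5 = -11)
(k(-6)*(-97))*46 = -11*(-97)*46 = 1067*46 = 49082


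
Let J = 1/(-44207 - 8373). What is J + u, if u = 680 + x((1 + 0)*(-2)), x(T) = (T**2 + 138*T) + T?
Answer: 21347479/52580 ≈ 406.00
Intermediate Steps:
x(T) = T**2 + 139*T
J = -1/52580 (J = 1/(-52580) = -1/52580 ≈ -1.9019e-5)
u = 406 (u = 680 + ((1 + 0)*(-2))*(139 + (1 + 0)*(-2)) = 680 + (1*(-2))*(139 + 1*(-2)) = 680 - 2*(139 - 2) = 680 - 2*137 = 680 - 274 = 406)
J + u = -1/52580 + 406 = 21347479/52580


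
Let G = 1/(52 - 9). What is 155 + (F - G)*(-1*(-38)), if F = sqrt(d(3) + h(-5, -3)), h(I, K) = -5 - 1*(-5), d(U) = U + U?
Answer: 6627/43 + 38*sqrt(6) ≈ 247.20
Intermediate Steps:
d(U) = 2*U
h(I, K) = 0 (h(I, K) = -5 + 5 = 0)
F = sqrt(6) (F = sqrt(2*3 + 0) = sqrt(6 + 0) = sqrt(6) ≈ 2.4495)
G = 1/43 ≈ 0.023256
155 + (F - G)*(-1*(-38)) = 155 + (sqrt(6) - 1*1/43)*(-1*(-38)) = 155 + (sqrt(6) - 1/43)*38 = 155 + (-1/43 + sqrt(6))*38 = 155 + (-38/43 + 38*sqrt(6)) = 6627/43 + 38*sqrt(6)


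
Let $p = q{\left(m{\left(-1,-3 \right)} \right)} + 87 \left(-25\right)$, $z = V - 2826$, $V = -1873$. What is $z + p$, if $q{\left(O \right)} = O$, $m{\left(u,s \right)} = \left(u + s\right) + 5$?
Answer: $-6873$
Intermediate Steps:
$m{\left(u,s \right)} = 5 + s + u$ ($m{\left(u,s \right)} = \left(s + u\right) + 5 = 5 + s + u$)
$z = -4699$ ($z = -1873 - 2826 = -4699$)
$p = -2174$ ($p = \left(5 - 3 - 1\right) + 87 \left(-25\right) = 1 - 2175 = -2174$)
$z + p = -4699 - 2174 = -6873$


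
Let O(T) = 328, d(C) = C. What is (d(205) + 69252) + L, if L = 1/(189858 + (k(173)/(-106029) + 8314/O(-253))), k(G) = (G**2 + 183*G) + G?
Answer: 642394576840205/9248809721 ≈ 69457.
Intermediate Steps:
k(G) = G**2 + 184*G
L = 48708/9248809721 (L = 1/(189858 + ((173*(184 + 173))/(-106029) + 8314/328)) = 1/(189858 + ((173*357)*(-1/106029) + 8314*(1/328))) = 1/(189858 + (61761*(-1/106029) + 4157/164)) = 1/(189858 + (-173/297 + 4157/164)) = 1/(189858 + 1206257/48708) = 1/(9248809721/48708) = 48708/9248809721 ≈ 5.2664e-6)
(d(205) + 69252) + L = (205 + 69252) + 48708/9248809721 = 69457 + 48708/9248809721 = 642394576840205/9248809721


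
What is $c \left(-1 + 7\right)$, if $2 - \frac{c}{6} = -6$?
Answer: $288$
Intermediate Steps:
$c = 48$ ($c = 12 - -36 = 12 + 36 = 48$)
$c \left(-1 + 7\right) = 48 \left(-1 + 7\right) = 48 \cdot 6 = 288$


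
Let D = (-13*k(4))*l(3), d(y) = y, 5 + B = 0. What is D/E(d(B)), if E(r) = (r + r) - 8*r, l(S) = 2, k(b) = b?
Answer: -52/15 ≈ -3.4667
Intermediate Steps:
B = -5 (B = -5 + 0 = -5)
E(r) = -6*r (E(r) = 2*r - 8*r = -6*r)
D = -104 (D = -13*4*2 = -52*2 = -104)
D/E(d(B)) = -104/((-6*(-5))) = -104/30 = -104*1/30 = -52/15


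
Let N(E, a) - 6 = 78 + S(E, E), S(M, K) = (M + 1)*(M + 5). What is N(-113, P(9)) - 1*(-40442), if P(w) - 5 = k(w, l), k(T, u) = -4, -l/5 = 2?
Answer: 52622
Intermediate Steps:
l = -10 (l = -5*2 = -10)
S(M, K) = (1 + M)*(5 + M)
P(w) = 1 (P(w) = 5 - 4 = 1)
N(E, a) = 89 + E**2 + 6*E (N(E, a) = 6 + (78 + (5 + E**2 + 6*E)) = 6 + (83 + E**2 + 6*E) = 89 + E**2 + 6*E)
N(-113, P(9)) - 1*(-40442) = (89 + (-113)**2 + 6*(-113)) - 1*(-40442) = (89 + 12769 - 678) + 40442 = 12180 + 40442 = 52622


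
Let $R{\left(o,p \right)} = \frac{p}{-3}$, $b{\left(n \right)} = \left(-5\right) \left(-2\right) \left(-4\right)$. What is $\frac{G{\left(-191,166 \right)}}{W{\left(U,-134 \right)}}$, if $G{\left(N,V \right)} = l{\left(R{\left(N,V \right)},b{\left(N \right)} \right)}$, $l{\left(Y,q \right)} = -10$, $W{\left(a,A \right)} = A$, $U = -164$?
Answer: $\frac{5}{67} \approx 0.074627$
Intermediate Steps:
$b{\left(n \right)} = -40$ ($b{\left(n \right)} = 10 \left(-4\right) = -40$)
$R{\left(o,p \right)} = - \frac{p}{3}$ ($R{\left(o,p \right)} = p \left(- \frac{1}{3}\right) = - \frac{p}{3}$)
$G{\left(N,V \right)} = -10$
$\frac{G{\left(-191,166 \right)}}{W{\left(U,-134 \right)}} = - \frac{10}{-134} = \left(-10\right) \left(- \frac{1}{134}\right) = \frac{5}{67}$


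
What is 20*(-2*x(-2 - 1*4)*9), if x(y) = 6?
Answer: -2160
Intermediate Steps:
20*(-2*x(-2 - 1*4)*9) = 20*(-2*6*9) = 20*(-12*9) = 20*(-108) = -2160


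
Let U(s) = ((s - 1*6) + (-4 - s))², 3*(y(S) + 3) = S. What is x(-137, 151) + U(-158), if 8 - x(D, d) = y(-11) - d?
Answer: 797/3 ≈ 265.67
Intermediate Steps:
y(S) = -3 + S/3
x(D, d) = 44/3 + d (x(D, d) = 8 - ((-3 + (⅓)*(-11)) - d) = 8 - ((-3 - 11/3) - d) = 8 - (-20/3 - d) = 8 + (20/3 + d) = 44/3 + d)
U(s) = 100 (U(s) = ((s - 6) + (-4 - s))² = ((-6 + s) + (-4 - s))² = (-10)² = 100)
x(-137, 151) + U(-158) = (44/3 + 151) + 100 = 497/3 + 100 = 797/3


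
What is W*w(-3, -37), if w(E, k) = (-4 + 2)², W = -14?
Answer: -56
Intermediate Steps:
w(E, k) = 4 (w(E, k) = (-2)² = 4)
W*w(-3, -37) = -14*4 = -56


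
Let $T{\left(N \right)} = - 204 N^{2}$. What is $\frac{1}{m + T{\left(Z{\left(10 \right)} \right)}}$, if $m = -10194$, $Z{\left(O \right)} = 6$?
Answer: $- \frac{1}{17538} \approx -5.7019 \cdot 10^{-5}$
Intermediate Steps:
$\frac{1}{m + T{\left(Z{\left(10 \right)} \right)}} = \frac{1}{-10194 - 204 \cdot 6^{2}} = \frac{1}{-10194 - 7344} = \frac{1}{-17538} = - \frac{1}{17538}$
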